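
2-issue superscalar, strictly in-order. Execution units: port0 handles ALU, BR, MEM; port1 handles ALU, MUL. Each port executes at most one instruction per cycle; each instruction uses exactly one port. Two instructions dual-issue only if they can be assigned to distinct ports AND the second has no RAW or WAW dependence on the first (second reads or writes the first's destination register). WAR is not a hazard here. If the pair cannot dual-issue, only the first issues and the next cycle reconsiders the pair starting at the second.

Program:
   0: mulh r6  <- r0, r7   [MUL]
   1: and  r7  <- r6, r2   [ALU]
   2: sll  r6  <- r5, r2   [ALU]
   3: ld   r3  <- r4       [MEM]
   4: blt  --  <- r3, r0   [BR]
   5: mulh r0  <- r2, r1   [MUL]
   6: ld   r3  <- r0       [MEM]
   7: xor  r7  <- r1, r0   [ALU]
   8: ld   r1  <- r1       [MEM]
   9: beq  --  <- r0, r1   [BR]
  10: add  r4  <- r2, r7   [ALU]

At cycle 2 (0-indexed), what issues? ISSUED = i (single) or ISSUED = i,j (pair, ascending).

t=0 i0:mulh ; RAW r6
t=1 i1,i2:and/sll ; 2-wide
t=2 i3:ld ; no-port MEM/BR
t=3 i4,i5:blt/mulh ; 2-wide
t=4 i6,i7:ld/xor ; 2-wide
t=5 i8:ld ; no-port MEM/BR
t=6 i9,i10:beq/add ; 2-wide

ISSUED = 3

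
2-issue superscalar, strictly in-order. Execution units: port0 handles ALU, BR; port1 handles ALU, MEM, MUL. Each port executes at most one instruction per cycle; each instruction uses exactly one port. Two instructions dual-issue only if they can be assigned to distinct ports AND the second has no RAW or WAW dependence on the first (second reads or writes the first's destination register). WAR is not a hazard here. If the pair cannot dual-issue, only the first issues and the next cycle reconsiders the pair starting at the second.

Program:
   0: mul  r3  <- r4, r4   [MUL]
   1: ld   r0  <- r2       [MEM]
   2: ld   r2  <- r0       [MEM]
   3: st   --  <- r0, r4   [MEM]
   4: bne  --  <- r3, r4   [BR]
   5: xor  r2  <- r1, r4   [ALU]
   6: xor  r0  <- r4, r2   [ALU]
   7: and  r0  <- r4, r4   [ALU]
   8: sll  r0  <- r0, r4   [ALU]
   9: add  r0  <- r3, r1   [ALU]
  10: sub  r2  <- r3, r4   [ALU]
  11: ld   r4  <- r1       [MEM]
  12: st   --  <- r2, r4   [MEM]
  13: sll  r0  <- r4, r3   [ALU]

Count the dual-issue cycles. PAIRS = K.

PAIRS = 3

t=0 i0:mul.MUL ; no-port MUL/MEM
t=1 i1:ld.MEM ; no-port MEM/MEM
t=2 i2:ld.MEM ; no-port MEM/MEM
t=3 i3&i4:st.MEM bne.BR ; 2-wide
t=4 i5:xor.ALU ; RAW r2
t=5 i6:xor.ALU ; WAW r0
t=6 i7:and.ALU ; RAW+WAW r0
t=7 i8:sll.ALU ; WAW r0
t=8 i9&i10:add.ALU sub.ALU ; 2-wide
t=9 i11:ld.MEM ; no-port MEM/MEM
t=10 i12&i13:st.MEM sll.ALU ; 2-wide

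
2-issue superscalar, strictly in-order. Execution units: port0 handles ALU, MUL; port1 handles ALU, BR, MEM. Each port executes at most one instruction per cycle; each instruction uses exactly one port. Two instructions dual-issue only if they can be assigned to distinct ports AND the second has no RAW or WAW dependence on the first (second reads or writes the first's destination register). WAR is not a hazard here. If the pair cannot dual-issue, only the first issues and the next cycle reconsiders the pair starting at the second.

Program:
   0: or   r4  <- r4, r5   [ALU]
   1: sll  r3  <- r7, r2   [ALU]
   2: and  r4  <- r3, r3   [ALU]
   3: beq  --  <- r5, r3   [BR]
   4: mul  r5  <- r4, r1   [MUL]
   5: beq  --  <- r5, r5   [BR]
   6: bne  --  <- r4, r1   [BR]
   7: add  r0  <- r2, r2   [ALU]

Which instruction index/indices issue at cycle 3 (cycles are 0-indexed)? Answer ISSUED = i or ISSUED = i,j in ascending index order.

[0] i0/i1  or.ALU/sll.ALU  -- 2-wide
[1] i2/i3  and.ALU/beq.BR  -- 2-wide
[2] i4  mul.MUL  -- RAW r5
[3] i5  beq.BR  -- no-port BR/BR
[4] i6/i7  bne.BR/add.ALU  -- 2-wide

ISSUED = 5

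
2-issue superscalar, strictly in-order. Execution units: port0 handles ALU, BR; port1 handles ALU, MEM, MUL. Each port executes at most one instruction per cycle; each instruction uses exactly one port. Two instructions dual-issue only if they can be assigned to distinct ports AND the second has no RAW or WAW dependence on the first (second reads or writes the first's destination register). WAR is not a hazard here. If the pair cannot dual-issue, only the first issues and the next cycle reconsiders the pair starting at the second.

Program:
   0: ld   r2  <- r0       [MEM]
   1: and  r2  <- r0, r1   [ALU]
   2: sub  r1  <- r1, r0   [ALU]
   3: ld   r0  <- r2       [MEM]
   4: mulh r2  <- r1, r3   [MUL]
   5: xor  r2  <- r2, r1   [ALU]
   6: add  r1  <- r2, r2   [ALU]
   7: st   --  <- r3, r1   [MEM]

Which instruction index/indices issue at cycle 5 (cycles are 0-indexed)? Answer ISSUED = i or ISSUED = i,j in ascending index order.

[0] i0  ld  -- WAW r2
[1] i1,i2  and+sub  -- 2-wide
[2] i3  ld  -- no-port MEM/MUL
[3] i4  mulh  -- RAW+WAW r2
[4] i5  xor  -- RAW r2
[5] i6  add  -- RAW r1
[6] i7  st  -- tail

ISSUED = 6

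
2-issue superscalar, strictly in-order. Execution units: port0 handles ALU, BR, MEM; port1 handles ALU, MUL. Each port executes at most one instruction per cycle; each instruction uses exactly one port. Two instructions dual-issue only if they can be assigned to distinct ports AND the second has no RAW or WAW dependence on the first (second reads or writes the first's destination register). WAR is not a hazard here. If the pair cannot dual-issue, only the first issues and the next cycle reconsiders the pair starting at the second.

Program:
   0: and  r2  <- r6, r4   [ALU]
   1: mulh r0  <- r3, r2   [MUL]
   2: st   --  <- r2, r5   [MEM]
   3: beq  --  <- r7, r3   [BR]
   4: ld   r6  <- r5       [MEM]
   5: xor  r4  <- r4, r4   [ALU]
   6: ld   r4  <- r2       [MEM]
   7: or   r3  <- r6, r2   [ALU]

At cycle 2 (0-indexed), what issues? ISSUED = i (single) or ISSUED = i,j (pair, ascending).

ISSUED = 3

t=0 i0:and.ALU ; RAW r2
t=1 i1,i2:mulh.MUL/st.MEM ; 2-wide
t=2 i3:beq.BR ; no-port BR/MEM
t=3 i4,i5:ld.MEM/xor.ALU ; 2-wide
t=4 i6,i7:ld.MEM/or.ALU ; 2-wide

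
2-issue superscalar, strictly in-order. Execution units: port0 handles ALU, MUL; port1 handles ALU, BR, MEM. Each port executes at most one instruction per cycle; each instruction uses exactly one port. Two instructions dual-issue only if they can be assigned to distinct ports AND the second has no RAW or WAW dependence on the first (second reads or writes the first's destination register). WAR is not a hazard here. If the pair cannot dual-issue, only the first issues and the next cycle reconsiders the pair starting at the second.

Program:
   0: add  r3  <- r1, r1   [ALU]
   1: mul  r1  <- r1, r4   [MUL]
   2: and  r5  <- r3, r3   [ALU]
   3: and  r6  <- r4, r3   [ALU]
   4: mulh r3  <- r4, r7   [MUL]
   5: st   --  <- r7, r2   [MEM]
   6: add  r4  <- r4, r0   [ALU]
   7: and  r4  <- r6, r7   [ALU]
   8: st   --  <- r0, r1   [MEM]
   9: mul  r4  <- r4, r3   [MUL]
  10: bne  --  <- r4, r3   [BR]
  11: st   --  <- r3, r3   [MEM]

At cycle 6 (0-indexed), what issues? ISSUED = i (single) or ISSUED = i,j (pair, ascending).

c0: i0/i1 add.ALU;mul.MUL  pair
c1: i2/i3 and.ALU;and.ALU  pair
c2: i4/i5 mulh.MUL;st.MEM  pair
c3: i6 add.ALU  WAW r4
c4: i7/i8 and.ALU;st.MEM  pair
c5: i9 mul.MUL  RAW r4
c6: i10 bne.BR  no-port BR/MEM
c7: i11 st.MEM  tail

ISSUED = 10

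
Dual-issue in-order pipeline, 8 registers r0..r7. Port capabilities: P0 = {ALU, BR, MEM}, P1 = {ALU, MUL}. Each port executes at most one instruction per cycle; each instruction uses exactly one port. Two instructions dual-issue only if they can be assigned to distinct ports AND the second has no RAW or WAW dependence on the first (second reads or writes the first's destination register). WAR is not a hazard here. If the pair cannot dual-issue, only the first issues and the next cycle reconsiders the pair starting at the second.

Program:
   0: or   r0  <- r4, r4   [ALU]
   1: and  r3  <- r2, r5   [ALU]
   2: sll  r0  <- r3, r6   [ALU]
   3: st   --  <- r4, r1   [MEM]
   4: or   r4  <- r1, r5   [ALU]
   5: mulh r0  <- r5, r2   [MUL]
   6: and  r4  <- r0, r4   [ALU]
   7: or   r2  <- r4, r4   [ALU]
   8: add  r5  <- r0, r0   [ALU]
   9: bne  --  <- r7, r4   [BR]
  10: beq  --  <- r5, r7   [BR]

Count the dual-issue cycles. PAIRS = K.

#0 head=0: or/and i0/i1 dual
#1 head=2: sll/st i2/i3 dual
#2 head=4: or/mulh i4/i5 dual
#3 head=6: and i6 RAW r4
#4 head=7: or/add i7/i8 dual
#5 head=9: bne i9 no-port BR/BR
#6 head=10: beq i10 tail

PAIRS = 4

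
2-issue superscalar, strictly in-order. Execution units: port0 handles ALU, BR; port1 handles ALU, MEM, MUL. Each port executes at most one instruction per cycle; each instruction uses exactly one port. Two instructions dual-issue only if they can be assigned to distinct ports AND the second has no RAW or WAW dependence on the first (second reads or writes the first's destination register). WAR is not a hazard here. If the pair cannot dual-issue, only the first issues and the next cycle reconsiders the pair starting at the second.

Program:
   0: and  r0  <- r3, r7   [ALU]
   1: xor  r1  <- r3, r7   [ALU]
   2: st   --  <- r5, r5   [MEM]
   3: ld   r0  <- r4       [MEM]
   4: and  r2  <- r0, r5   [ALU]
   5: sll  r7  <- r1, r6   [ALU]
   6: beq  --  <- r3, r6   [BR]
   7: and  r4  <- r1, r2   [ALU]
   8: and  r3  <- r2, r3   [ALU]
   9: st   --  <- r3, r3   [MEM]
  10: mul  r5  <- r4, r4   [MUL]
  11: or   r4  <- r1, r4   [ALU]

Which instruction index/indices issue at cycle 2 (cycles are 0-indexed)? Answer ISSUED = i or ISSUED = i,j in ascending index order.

  cy0 -> i0&i1 (and.ALU/xor.ALU) 2-wide
  cy1 -> i2 (st.MEM) no-port MEM/MEM
  cy2 -> i3 (ld.MEM) RAW r0
  cy3 -> i4&i5 (and.ALU/sll.ALU) 2-wide
  cy4 -> i6&i7 (beq.BR/and.ALU) 2-wide
  cy5 -> i8 (and.ALU) RAW r3
  cy6 -> i9 (st.MEM) no-port MEM/MUL
  cy7 -> i10&i11 (mul.MUL/or.ALU) 2-wide

ISSUED = 3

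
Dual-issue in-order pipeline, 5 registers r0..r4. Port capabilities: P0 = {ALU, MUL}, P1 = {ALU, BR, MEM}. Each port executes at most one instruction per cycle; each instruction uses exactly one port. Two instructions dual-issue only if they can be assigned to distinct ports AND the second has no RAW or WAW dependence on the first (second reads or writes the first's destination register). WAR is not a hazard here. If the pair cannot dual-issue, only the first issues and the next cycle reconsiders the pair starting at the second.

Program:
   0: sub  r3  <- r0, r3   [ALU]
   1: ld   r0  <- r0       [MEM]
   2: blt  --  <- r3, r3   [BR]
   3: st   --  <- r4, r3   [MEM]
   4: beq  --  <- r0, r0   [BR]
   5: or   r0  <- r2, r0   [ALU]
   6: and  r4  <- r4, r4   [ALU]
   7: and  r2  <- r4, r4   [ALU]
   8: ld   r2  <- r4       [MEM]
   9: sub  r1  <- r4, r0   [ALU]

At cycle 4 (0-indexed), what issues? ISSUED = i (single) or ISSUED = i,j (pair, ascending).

t=0 i0/i1:sub+ld ; pair
t=1 i2:blt ; no-port BR/MEM
t=2 i3:st ; no-port MEM/BR
t=3 i4/i5:beq+or ; pair
t=4 i6:and ; RAW r4
t=5 i7:and ; WAW r2
t=6 i8/i9:ld+sub ; pair

ISSUED = 6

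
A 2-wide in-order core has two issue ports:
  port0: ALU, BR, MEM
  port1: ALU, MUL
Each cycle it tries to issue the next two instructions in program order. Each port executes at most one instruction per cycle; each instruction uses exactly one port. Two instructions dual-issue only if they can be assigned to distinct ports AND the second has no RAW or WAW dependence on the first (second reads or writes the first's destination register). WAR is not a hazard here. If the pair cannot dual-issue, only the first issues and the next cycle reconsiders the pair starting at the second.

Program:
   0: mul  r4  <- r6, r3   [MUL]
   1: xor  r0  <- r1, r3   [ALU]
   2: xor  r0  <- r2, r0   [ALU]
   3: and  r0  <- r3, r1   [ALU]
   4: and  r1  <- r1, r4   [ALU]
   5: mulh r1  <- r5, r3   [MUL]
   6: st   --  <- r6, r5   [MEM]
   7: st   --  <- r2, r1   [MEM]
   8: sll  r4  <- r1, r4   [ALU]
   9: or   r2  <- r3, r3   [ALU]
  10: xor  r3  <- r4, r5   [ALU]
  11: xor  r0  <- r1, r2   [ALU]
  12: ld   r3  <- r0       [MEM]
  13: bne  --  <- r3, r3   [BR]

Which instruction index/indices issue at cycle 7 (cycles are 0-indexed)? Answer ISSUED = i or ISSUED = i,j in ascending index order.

t=0 i0/i1:mul.MUL/xor.ALU ; 2-wide
t=1 i2:xor.ALU ; WAW r0
t=2 i3/i4:and.ALU/and.ALU ; 2-wide
t=3 i5/i6:mulh.MUL/st.MEM ; 2-wide
t=4 i7/i8:st.MEM/sll.ALU ; 2-wide
t=5 i9/i10:or.ALU/xor.ALU ; 2-wide
t=6 i11:xor.ALU ; RAW r0
t=7 i12:ld.MEM ; no-port MEM/BR
t=8 i13:bne.BR ; tail

ISSUED = 12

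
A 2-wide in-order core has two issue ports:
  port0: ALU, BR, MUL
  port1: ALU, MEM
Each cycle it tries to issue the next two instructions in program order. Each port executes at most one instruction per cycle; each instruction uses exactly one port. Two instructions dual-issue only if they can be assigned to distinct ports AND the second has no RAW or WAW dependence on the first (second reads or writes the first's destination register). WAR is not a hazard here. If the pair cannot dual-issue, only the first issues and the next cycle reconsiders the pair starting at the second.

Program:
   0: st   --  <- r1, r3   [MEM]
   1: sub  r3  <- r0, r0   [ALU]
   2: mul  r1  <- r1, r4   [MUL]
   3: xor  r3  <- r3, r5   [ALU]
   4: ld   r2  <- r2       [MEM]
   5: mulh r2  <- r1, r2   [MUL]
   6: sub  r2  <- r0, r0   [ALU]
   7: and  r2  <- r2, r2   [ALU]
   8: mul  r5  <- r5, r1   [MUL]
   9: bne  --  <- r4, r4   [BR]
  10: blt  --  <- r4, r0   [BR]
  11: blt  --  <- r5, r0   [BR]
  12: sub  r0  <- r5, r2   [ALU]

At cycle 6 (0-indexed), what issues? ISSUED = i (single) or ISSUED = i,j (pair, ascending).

ISSUED = 9

  cy0 -> i0+i1 (st+sub) 2-wide
  cy1 -> i2+i3 (mul+xor) 2-wide
  cy2 -> i4 (ld) RAW+WAW r2
  cy3 -> i5 (mulh) WAW r2
  cy4 -> i6 (sub) RAW+WAW r2
  cy5 -> i7+i8 (and+mul) 2-wide
  cy6 -> i9 (bne) no-port BR/BR
  cy7 -> i10 (blt) no-port BR/BR
  cy8 -> i11+i12 (blt+sub) 2-wide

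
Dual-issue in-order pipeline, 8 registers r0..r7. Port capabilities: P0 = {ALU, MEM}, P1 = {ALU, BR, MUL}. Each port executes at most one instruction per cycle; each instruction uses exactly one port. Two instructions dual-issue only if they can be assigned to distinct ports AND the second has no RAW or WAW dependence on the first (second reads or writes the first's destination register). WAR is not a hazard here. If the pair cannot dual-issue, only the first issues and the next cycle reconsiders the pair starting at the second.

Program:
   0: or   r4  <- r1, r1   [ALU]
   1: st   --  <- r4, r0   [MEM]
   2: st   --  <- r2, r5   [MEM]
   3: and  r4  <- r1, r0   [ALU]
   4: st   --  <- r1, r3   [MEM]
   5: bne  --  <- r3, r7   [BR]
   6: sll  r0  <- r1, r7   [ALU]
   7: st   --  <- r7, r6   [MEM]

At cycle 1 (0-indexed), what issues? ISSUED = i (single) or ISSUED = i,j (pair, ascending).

#0 head=0: or.ALU i0 RAW r4
#1 head=1: st.MEM i1 no-port MEM/MEM
#2 head=2: st.MEM/and.ALU i2,i3 2-wide
#3 head=4: st.MEM/bne.BR i4,i5 2-wide
#4 head=6: sll.ALU/st.MEM i6,i7 2-wide

ISSUED = 1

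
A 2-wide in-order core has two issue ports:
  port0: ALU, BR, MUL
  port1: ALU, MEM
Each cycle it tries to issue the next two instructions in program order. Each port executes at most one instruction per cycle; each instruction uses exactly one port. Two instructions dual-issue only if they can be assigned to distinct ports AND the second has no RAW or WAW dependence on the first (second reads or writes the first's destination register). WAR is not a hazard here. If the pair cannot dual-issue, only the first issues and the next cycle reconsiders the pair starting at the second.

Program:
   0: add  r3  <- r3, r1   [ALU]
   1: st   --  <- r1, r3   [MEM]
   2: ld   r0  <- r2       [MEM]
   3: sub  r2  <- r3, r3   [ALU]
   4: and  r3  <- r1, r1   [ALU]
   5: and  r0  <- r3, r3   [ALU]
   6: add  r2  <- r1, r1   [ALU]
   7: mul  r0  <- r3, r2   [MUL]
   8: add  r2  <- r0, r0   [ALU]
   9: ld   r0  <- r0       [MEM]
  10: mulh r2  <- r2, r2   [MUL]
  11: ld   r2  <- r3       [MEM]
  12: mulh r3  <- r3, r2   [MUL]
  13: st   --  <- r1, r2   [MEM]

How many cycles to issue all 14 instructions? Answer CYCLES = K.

CYCLES = 10

  cy0 -> i0 (add) RAW r3
  cy1 -> i1 (st) no-port MEM/MEM
  cy2 -> i2+i3 (ld/sub) dual
  cy3 -> i4 (and) RAW r3
  cy4 -> i5+i6 (and/add) dual
  cy5 -> i7 (mul) RAW r0
  cy6 -> i8+i9 (add/ld) dual
  cy7 -> i10 (mulh) WAW r2
  cy8 -> i11 (ld) RAW r2
  cy9 -> i12+i13 (mulh/st) dual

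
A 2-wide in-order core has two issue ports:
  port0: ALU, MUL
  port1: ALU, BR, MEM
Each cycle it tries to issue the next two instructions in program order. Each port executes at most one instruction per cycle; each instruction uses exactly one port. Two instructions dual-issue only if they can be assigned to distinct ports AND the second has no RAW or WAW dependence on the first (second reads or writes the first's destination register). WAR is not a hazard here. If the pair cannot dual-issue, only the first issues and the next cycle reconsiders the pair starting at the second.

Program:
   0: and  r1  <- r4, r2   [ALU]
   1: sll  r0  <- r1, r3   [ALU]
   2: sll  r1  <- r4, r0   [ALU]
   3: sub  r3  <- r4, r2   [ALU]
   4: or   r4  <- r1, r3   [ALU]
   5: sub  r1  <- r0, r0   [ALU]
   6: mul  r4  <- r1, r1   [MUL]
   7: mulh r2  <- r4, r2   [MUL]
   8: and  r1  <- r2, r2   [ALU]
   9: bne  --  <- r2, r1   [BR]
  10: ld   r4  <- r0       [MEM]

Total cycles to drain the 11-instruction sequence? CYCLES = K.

CYCLES = 9

[0] i0  and.ALU  -- RAW r1
[1] i1  sll.ALU  -- RAW r0
[2] i2&i3  sll.ALU sub.ALU  -- dual
[3] i4&i5  or.ALU sub.ALU  -- dual
[4] i6  mul.MUL  -- no-port MUL/MUL
[5] i7  mulh.MUL  -- RAW r2
[6] i8  and.ALU  -- RAW r1
[7] i9  bne.BR  -- no-port BR/MEM
[8] i10  ld.MEM  -- tail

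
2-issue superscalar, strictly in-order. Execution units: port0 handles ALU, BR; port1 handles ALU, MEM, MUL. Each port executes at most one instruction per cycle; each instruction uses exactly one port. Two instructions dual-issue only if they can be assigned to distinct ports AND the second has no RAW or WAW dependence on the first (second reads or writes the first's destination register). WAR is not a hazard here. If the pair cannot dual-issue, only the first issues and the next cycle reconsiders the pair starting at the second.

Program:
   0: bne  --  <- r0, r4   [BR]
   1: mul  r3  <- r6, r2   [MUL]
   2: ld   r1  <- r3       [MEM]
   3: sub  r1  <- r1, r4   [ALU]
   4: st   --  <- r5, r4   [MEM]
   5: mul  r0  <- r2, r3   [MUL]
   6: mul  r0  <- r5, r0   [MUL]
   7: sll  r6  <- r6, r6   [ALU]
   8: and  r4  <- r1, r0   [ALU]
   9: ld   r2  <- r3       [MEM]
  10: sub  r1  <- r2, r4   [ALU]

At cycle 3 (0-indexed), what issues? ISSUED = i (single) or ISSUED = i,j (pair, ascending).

c0: i0/i1 bne.BR;mul.MUL  dual
c1: i2 ld.MEM  RAW+WAW r1
c2: i3/i4 sub.ALU;st.MEM  dual
c3: i5 mul.MUL  no-port MUL/MUL
c4: i6/i7 mul.MUL;sll.ALU  dual
c5: i8/i9 and.ALU;ld.MEM  dual
c6: i10 sub.ALU  tail

ISSUED = 5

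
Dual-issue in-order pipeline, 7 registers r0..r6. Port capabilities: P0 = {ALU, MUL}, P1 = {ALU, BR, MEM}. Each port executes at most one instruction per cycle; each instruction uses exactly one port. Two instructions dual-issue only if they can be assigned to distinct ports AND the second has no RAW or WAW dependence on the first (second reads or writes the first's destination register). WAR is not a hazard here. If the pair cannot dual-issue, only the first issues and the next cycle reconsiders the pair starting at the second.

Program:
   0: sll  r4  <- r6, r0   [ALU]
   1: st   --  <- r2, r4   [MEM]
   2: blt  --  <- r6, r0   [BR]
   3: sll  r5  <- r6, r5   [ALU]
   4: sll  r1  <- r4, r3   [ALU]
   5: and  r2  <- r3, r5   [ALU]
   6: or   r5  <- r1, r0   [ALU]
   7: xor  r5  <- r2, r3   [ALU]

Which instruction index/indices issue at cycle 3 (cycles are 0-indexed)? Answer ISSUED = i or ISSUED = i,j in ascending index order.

c0: i0 sll  RAW r4
c1: i1 st  no-port MEM/BR
c2: i2,i3 blt;sll  2-wide
c3: i4,i5 sll;and  2-wide
c4: i6 or  WAW r5
c5: i7 xor  tail

ISSUED = 4,5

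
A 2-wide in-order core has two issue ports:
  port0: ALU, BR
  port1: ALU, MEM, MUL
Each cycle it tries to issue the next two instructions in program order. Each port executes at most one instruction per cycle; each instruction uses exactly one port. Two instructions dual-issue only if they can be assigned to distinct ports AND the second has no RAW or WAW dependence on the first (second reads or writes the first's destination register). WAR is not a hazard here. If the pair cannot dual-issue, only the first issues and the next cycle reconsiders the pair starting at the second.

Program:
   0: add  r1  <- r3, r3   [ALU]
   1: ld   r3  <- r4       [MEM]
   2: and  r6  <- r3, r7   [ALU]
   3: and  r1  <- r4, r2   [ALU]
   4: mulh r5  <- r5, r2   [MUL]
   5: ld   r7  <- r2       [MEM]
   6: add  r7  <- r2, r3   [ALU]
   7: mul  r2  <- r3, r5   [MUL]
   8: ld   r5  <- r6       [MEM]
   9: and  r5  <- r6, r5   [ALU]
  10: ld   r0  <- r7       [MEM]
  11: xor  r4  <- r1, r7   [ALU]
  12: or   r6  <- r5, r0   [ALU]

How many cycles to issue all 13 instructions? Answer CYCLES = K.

c0: i0&i1 add/ld  pair
c1: i2&i3 and/and  pair
c2: i4 mulh  no-port MUL/MEM
c3: i5 ld  WAW r7
c4: i6&i7 add/mul  pair
c5: i8 ld  RAW+WAW r5
c6: i9&i10 and/ld  pair
c7: i11&i12 xor/or  pair

CYCLES = 8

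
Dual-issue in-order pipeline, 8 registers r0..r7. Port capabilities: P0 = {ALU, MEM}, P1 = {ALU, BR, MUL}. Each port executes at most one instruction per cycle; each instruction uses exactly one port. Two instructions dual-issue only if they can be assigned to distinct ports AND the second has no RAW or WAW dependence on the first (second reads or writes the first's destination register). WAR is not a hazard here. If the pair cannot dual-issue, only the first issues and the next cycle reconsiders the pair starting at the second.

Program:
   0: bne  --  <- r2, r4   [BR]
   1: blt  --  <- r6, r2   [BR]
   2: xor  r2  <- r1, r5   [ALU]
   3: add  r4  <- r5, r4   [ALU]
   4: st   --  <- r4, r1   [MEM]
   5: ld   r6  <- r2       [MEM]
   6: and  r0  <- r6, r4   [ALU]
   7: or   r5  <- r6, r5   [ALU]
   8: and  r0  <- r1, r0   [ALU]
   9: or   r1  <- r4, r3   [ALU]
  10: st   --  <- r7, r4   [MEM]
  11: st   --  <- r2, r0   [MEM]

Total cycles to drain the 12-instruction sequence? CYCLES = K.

[0] i0  bne  -- no-port BR/BR
[1] i1,i2  blt/xor  -- 2-wide
[2] i3  add  -- RAW r4
[3] i4  st  -- no-port MEM/MEM
[4] i5  ld  -- RAW r6
[5] i6,i7  and/or  -- 2-wide
[6] i8,i9  and/or  -- 2-wide
[7] i10  st  -- no-port MEM/MEM
[8] i11  st  -- tail

CYCLES = 9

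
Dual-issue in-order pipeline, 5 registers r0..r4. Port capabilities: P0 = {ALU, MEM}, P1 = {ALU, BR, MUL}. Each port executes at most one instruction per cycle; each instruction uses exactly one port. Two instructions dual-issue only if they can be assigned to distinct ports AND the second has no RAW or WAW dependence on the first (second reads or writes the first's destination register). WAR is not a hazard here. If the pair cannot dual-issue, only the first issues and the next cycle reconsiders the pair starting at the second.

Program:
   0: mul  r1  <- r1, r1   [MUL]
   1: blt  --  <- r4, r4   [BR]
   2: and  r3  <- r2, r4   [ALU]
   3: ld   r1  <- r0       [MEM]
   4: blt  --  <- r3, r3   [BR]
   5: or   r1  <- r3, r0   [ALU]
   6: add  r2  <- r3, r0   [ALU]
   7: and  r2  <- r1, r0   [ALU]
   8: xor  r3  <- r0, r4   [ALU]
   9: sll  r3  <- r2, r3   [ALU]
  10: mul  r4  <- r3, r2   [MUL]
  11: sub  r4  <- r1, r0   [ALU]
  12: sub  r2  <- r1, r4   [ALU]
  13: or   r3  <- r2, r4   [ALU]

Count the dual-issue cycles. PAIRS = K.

t=0 i0:mul ; no-port MUL/BR
t=1 i1,i2:blt/and ; 2-wide
t=2 i3,i4:ld/blt ; 2-wide
t=3 i5,i6:or/add ; 2-wide
t=4 i7,i8:and/xor ; 2-wide
t=5 i9:sll ; RAW r3
t=6 i10:mul ; WAW r4
t=7 i11:sub ; RAW r4
t=8 i12:sub ; RAW r2
t=9 i13:or ; tail

PAIRS = 4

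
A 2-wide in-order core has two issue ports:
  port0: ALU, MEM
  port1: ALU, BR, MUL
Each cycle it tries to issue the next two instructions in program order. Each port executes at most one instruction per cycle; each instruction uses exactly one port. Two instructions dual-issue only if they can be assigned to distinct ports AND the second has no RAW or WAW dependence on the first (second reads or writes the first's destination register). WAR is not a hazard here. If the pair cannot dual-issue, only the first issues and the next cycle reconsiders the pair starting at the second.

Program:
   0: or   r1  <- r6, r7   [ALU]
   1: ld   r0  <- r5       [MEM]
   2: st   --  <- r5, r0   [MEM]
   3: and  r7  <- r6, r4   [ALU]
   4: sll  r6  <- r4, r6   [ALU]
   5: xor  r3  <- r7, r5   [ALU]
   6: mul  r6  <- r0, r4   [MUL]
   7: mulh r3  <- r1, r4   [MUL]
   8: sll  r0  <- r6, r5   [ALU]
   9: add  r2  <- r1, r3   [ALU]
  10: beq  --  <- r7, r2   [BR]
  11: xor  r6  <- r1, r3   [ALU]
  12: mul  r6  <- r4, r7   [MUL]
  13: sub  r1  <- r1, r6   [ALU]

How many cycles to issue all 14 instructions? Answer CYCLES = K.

CYCLES = 9

  cy0 -> i0,i1 (or+ld) dual
  cy1 -> i2,i3 (st+and) dual
  cy2 -> i4,i5 (sll+xor) dual
  cy3 -> i6 (mul) no-port MUL/MUL
  cy4 -> i7,i8 (mulh+sll) dual
  cy5 -> i9 (add) RAW r2
  cy6 -> i10,i11 (beq+xor) dual
  cy7 -> i12 (mul) RAW r6
  cy8 -> i13 (sub) tail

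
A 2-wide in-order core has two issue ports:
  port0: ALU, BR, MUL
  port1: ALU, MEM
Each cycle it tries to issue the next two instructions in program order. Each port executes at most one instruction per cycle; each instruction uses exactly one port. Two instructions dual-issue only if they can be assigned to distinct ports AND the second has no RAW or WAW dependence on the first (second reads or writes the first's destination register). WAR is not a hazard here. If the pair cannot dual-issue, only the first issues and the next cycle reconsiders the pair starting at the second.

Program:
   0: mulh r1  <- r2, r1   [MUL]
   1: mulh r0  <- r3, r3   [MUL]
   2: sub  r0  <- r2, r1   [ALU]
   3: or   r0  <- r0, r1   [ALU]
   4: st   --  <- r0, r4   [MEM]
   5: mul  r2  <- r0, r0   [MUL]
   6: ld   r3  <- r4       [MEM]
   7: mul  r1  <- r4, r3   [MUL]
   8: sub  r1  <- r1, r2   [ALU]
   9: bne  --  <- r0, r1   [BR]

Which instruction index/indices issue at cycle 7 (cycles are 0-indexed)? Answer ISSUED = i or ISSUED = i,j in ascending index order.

[0] i0  mulh.MUL  -- no-port MUL/MUL
[1] i1  mulh.MUL  -- WAW r0
[2] i2  sub.ALU  -- RAW+WAW r0
[3] i3  or.ALU  -- RAW r0
[4] i4/i5  st.MEM mul.MUL  -- dual
[5] i6  ld.MEM  -- RAW r3
[6] i7  mul.MUL  -- RAW+WAW r1
[7] i8  sub.ALU  -- RAW r1
[8] i9  bne.BR  -- tail

ISSUED = 8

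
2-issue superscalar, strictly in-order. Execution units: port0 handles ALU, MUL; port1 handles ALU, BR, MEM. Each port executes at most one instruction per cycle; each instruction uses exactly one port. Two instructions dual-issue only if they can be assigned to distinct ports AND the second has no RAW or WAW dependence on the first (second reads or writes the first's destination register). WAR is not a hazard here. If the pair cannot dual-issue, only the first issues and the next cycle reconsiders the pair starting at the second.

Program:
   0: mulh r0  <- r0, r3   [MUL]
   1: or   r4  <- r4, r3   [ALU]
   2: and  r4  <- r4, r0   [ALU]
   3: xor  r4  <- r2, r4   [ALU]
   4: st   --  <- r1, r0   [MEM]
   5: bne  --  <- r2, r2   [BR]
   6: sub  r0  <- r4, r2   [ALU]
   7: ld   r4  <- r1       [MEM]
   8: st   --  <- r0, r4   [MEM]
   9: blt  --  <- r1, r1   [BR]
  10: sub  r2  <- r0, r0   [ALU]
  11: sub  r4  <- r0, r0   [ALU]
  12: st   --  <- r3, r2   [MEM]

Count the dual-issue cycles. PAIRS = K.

PAIRS = 5

  cy0 -> i0/i1 (mulh;or) dual
  cy1 -> i2 (and) RAW+WAW r4
  cy2 -> i3/i4 (xor;st) dual
  cy3 -> i5/i6 (bne;sub) dual
  cy4 -> i7 (ld) no-port MEM/MEM
  cy5 -> i8 (st) no-port MEM/BR
  cy6 -> i9/i10 (blt;sub) dual
  cy7 -> i11/i12 (sub;st) dual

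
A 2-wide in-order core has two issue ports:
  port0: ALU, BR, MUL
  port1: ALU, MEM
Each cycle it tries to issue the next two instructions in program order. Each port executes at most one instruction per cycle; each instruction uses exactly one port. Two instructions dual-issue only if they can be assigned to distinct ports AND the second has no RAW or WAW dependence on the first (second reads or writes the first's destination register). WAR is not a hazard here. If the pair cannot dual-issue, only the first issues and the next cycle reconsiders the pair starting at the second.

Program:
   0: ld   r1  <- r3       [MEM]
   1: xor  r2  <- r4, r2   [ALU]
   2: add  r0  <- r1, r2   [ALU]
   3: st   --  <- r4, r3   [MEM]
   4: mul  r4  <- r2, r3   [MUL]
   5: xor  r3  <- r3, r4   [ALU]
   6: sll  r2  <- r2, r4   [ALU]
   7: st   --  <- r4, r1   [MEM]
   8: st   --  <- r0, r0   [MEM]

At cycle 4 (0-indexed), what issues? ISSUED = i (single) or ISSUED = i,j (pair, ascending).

ISSUED = 7

[0] i0/i1  ld xor  -- 2-wide
[1] i2/i3  add st  -- 2-wide
[2] i4  mul  -- RAW r4
[3] i5/i6  xor sll  -- 2-wide
[4] i7  st  -- no-port MEM/MEM
[5] i8  st  -- tail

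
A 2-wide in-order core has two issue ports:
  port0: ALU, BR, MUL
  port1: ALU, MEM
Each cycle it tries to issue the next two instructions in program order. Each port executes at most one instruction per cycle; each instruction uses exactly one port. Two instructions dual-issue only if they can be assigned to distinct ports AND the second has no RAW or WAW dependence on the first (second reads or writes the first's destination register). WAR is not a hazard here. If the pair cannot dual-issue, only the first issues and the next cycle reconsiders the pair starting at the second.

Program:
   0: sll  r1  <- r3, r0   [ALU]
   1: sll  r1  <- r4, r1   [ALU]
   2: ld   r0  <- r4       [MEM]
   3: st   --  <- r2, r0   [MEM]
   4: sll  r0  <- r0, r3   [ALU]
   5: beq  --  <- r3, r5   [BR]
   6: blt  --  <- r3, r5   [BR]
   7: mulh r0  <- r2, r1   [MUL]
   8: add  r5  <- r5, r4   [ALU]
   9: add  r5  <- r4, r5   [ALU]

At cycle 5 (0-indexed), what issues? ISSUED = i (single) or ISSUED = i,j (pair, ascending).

  cy0 -> i0 (sll) RAW+WAW r1
  cy1 -> i1&i2 (sll;ld) 2-wide
  cy2 -> i3&i4 (st;sll) 2-wide
  cy3 -> i5 (beq) no-port BR/BR
  cy4 -> i6 (blt) no-port BR/MUL
  cy5 -> i7&i8 (mulh;add) 2-wide
  cy6 -> i9 (add) tail

ISSUED = 7,8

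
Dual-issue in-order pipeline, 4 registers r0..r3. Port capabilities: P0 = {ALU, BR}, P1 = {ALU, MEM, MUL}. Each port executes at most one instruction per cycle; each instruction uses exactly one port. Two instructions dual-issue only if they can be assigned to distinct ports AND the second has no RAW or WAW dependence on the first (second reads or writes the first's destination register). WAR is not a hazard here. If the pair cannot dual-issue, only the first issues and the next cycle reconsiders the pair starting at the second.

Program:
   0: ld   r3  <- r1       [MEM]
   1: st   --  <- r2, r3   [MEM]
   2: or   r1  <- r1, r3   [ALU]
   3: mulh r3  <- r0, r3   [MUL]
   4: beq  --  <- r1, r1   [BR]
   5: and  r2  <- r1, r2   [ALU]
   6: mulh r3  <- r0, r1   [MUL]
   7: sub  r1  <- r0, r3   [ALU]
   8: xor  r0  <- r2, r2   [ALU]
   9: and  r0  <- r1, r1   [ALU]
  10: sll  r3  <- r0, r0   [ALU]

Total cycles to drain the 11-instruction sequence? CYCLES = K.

  cy0 -> i0 (ld) no-port MEM/MEM
  cy1 -> i1&i2 (st/or) dual
  cy2 -> i3&i4 (mulh/beq) dual
  cy3 -> i5&i6 (and/mulh) dual
  cy4 -> i7&i8 (sub/xor) dual
  cy5 -> i9 (and) RAW r0
  cy6 -> i10 (sll) tail

CYCLES = 7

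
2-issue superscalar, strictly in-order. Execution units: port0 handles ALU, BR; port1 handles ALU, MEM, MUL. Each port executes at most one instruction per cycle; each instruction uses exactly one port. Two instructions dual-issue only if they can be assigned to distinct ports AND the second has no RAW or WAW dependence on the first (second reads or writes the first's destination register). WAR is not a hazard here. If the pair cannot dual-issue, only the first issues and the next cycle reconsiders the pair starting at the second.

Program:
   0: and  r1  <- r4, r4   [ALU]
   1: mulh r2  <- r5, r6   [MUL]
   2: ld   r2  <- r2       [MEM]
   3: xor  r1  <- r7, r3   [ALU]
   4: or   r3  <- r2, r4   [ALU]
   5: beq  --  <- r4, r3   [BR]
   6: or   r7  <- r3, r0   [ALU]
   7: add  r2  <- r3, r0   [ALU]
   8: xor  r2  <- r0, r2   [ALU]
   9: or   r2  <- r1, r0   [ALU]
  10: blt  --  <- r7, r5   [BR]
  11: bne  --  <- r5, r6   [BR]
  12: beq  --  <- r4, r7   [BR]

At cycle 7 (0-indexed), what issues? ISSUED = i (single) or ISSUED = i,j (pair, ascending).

#0 head=0: and;mulh i0&i1 2-wide
#1 head=2: ld;xor i2&i3 2-wide
#2 head=4: or i4 RAW r3
#3 head=5: beq;or i5&i6 2-wide
#4 head=7: add i7 RAW+WAW r2
#5 head=8: xor i8 WAW r2
#6 head=9: or;blt i9&i10 2-wide
#7 head=11: bne i11 no-port BR/BR
#8 head=12: beq i12 tail

ISSUED = 11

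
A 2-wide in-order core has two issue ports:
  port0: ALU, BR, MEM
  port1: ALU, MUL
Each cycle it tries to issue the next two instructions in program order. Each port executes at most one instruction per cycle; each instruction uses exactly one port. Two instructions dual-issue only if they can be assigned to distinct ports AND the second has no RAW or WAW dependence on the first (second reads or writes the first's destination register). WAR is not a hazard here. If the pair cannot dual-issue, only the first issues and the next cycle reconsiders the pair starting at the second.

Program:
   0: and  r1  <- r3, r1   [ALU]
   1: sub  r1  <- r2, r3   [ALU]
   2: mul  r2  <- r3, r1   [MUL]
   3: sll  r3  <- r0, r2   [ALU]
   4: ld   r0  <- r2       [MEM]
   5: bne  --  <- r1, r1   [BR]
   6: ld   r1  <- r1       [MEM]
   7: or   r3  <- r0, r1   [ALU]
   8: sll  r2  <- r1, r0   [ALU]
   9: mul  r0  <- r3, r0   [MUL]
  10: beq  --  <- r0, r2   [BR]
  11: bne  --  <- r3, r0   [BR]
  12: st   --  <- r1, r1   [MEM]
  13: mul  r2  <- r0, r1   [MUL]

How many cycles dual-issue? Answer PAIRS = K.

0. and @i0  | WAW r1
1. sub @i1  | RAW r1
2. mul @i2  | RAW r2
3. sll;ld @i3&i4  | 2-wide
4. bne @i5  | no-port BR/MEM
5. ld @i6  | RAW r1
6. or;sll @i7&i8  | 2-wide
7. mul @i9  | RAW r0
8. beq @i10  | no-port BR/BR
9. bne @i11  | no-port BR/MEM
10. st;mul @i12&i13  | 2-wide

PAIRS = 3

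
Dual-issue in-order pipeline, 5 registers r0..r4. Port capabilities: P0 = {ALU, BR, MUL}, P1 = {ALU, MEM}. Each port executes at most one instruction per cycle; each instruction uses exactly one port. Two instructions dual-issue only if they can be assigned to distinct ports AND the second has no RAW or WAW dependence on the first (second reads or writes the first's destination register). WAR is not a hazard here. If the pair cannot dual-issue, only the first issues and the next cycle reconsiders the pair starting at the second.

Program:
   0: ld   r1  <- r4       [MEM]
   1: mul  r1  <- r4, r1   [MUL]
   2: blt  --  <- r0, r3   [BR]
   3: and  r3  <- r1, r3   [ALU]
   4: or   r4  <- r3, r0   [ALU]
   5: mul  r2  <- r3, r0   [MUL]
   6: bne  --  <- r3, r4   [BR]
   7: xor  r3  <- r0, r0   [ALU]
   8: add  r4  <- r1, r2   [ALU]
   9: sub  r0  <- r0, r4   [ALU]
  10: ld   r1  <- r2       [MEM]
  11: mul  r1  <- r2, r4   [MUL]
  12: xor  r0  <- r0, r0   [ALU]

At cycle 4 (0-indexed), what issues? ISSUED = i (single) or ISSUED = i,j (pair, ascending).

ISSUED = 6,7

  cy0 -> i0 (ld.MEM) RAW+WAW r1
  cy1 -> i1 (mul.MUL) no-port MUL/BR
  cy2 -> i2&i3 (blt.BR+and.ALU) 2-wide
  cy3 -> i4&i5 (or.ALU+mul.MUL) 2-wide
  cy4 -> i6&i7 (bne.BR+xor.ALU) 2-wide
  cy5 -> i8 (add.ALU) RAW r4
  cy6 -> i9&i10 (sub.ALU+ld.MEM) 2-wide
  cy7 -> i11&i12 (mul.MUL+xor.ALU) 2-wide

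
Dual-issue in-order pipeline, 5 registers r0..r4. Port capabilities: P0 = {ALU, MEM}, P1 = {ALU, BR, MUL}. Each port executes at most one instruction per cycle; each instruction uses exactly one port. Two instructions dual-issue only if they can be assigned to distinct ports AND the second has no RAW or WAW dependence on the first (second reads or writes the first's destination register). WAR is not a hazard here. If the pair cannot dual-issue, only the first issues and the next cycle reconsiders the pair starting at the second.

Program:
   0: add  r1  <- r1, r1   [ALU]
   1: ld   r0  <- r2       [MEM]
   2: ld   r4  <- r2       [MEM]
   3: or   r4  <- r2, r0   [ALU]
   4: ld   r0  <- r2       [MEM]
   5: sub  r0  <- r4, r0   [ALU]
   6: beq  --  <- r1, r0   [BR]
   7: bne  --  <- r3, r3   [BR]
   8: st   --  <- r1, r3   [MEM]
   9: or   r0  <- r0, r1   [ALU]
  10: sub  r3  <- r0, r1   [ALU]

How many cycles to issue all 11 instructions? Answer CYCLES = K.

  cy0 -> i0/i1 (add.ALU+ld.MEM) dual
  cy1 -> i2 (ld.MEM) WAW r4
  cy2 -> i3/i4 (or.ALU+ld.MEM) dual
  cy3 -> i5 (sub.ALU) RAW r0
  cy4 -> i6 (beq.BR) no-port BR/BR
  cy5 -> i7/i8 (bne.BR+st.MEM) dual
  cy6 -> i9 (or.ALU) RAW r0
  cy7 -> i10 (sub.ALU) tail

CYCLES = 8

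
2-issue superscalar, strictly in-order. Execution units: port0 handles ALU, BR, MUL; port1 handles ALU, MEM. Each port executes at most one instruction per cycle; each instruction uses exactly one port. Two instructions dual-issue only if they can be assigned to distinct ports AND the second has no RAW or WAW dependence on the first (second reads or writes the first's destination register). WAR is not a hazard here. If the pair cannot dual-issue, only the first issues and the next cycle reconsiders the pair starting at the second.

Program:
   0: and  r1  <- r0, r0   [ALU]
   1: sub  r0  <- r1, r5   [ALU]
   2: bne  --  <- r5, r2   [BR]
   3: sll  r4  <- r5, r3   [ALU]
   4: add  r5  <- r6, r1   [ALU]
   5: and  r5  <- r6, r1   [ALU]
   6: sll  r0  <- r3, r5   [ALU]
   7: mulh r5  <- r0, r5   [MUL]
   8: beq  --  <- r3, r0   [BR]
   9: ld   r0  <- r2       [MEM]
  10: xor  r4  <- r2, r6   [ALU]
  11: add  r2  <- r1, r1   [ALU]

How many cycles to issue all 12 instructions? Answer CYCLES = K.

[0] i0  and.ALU  -- RAW r1
[1] i1,i2  sub.ALU+bne.BR  -- pair
[2] i3,i4  sll.ALU+add.ALU  -- pair
[3] i5  and.ALU  -- RAW r5
[4] i6  sll.ALU  -- RAW r0
[5] i7  mulh.MUL  -- no-port MUL/BR
[6] i8,i9  beq.BR+ld.MEM  -- pair
[7] i10,i11  xor.ALU+add.ALU  -- pair

CYCLES = 8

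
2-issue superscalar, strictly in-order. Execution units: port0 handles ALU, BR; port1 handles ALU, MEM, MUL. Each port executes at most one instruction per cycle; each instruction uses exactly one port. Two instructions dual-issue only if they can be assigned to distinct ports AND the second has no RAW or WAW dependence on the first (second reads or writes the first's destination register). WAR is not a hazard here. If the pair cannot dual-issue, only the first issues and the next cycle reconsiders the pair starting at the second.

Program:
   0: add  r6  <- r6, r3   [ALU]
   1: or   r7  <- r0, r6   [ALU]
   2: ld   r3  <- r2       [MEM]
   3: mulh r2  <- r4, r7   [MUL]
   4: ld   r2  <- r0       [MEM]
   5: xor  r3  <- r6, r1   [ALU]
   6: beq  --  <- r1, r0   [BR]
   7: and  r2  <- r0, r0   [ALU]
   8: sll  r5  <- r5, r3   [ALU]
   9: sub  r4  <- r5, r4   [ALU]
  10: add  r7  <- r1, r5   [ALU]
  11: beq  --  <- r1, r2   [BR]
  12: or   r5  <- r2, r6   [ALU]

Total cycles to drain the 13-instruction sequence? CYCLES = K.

0. add.ALU @i0  | RAW r6
1. or.ALU ld.MEM @i1,i2  | pair
2. mulh.MUL @i3  | no-port MUL/MEM
3. ld.MEM xor.ALU @i4,i5  | pair
4. beq.BR and.ALU @i6,i7  | pair
5. sll.ALU @i8  | RAW r5
6. sub.ALU add.ALU @i9,i10  | pair
7. beq.BR or.ALU @i11,i12  | pair

CYCLES = 8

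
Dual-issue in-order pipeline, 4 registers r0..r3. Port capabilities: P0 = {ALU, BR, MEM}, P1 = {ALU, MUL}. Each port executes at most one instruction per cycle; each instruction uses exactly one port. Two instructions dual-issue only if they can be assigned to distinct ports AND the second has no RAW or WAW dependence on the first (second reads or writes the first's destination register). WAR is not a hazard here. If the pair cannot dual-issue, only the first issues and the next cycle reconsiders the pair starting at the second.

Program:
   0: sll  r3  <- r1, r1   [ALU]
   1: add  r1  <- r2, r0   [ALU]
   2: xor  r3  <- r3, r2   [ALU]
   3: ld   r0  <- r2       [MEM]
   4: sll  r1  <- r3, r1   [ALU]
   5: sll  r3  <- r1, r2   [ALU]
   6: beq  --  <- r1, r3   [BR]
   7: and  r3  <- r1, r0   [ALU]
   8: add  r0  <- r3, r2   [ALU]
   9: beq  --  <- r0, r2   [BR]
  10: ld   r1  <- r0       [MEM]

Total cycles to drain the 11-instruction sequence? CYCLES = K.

CYCLES = 8

0. sll.ALU/add.ALU @i0&i1  | 2-wide
1. xor.ALU/ld.MEM @i2&i3  | 2-wide
2. sll.ALU @i4  | RAW r1
3. sll.ALU @i5  | RAW r3
4. beq.BR/and.ALU @i6&i7  | 2-wide
5. add.ALU @i8  | RAW r0
6. beq.BR @i9  | no-port BR/MEM
7. ld.MEM @i10  | tail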